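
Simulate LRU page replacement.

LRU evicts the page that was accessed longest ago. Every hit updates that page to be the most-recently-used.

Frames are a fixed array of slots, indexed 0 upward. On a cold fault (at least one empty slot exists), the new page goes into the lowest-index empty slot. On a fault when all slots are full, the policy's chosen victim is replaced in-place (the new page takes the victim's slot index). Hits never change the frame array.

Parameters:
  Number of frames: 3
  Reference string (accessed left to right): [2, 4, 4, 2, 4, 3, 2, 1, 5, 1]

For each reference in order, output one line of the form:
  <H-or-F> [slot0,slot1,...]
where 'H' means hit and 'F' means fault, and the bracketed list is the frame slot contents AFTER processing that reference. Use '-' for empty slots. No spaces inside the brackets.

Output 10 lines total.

F [2,-,-]
F [2,4,-]
H [2,4,-]
H [2,4,-]
H [2,4,-]
F [2,4,3]
H [2,4,3]
F [2,1,3]
F [2,1,5]
H [2,1,5]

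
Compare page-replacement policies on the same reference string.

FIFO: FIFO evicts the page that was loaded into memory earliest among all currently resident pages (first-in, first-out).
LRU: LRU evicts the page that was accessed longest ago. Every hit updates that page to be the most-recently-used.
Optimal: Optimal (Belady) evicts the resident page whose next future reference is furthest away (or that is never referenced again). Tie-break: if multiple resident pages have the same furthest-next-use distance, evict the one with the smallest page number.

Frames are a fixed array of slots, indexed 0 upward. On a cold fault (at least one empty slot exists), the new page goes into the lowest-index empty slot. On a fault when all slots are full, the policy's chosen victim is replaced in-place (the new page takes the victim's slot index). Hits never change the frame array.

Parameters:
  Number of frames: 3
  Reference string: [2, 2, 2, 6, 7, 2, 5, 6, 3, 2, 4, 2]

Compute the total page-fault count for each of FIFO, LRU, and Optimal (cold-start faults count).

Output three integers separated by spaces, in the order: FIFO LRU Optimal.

--- FIFO ---
  step 0: ref 2 -> FAULT, frames=[2,-,-] (faults so far: 1)
  step 1: ref 2 -> HIT, frames=[2,-,-] (faults so far: 1)
  step 2: ref 2 -> HIT, frames=[2,-,-] (faults so far: 1)
  step 3: ref 6 -> FAULT, frames=[2,6,-] (faults so far: 2)
  step 4: ref 7 -> FAULT, frames=[2,6,7] (faults so far: 3)
  step 5: ref 2 -> HIT, frames=[2,6,7] (faults so far: 3)
  step 6: ref 5 -> FAULT, evict 2, frames=[5,6,7] (faults so far: 4)
  step 7: ref 6 -> HIT, frames=[5,6,7] (faults so far: 4)
  step 8: ref 3 -> FAULT, evict 6, frames=[5,3,7] (faults so far: 5)
  step 9: ref 2 -> FAULT, evict 7, frames=[5,3,2] (faults so far: 6)
  step 10: ref 4 -> FAULT, evict 5, frames=[4,3,2] (faults so far: 7)
  step 11: ref 2 -> HIT, frames=[4,3,2] (faults so far: 7)
  FIFO total faults: 7
--- LRU ---
  step 0: ref 2 -> FAULT, frames=[2,-,-] (faults so far: 1)
  step 1: ref 2 -> HIT, frames=[2,-,-] (faults so far: 1)
  step 2: ref 2 -> HIT, frames=[2,-,-] (faults so far: 1)
  step 3: ref 6 -> FAULT, frames=[2,6,-] (faults so far: 2)
  step 4: ref 7 -> FAULT, frames=[2,6,7] (faults so far: 3)
  step 5: ref 2 -> HIT, frames=[2,6,7] (faults so far: 3)
  step 6: ref 5 -> FAULT, evict 6, frames=[2,5,7] (faults so far: 4)
  step 7: ref 6 -> FAULT, evict 7, frames=[2,5,6] (faults so far: 5)
  step 8: ref 3 -> FAULT, evict 2, frames=[3,5,6] (faults so far: 6)
  step 9: ref 2 -> FAULT, evict 5, frames=[3,2,6] (faults so far: 7)
  step 10: ref 4 -> FAULT, evict 6, frames=[3,2,4] (faults so far: 8)
  step 11: ref 2 -> HIT, frames=[3,2,4] (faults so far: 8)
  LRU total faults: 8
--- Optimal ---
  step 0: ref 2 -> FAULT, frames=[2,-,-] (faults so far: 1)
  step 1: ref 2 -> HIT, frames=[2,-,-] (faults so far: 1)
  step 2: ref 2 -> HIT, frames=[2,-,-] (faults so far: 1)
  step 3: ref 6 -> FAULT, frames=[2,6,-] (faults so far: 2)
  step 4: ref 7 -> FAULT, frames=[2,6,7] (faults so far: 3)
  step 5: ref 2 -> HIT, frames=[2,6,7] (faults so far: 3)
  step 6: ref 5 -> FAULT, evict 7, frames=[2,6,5] (faults so far: 4)
  step 7: ref 6 -> HIT, frames=[2,6,5] (faults so far: 4)
  step 8: ref 3 -> FAULT, evict 5, frames=[2,6,3] (faults so far: 5)
  step 9: ref 2 -> HIT, frames=[2,6,3] (faults so far: 5)
  step 10: ref 4 -> FAULT, evict 3, frames=[2,6,4] (faults so far: 6)
  step 11: ref 2 -> HIT, frames=[2,6,4] (faults so far: 6)
  Optimal total faults: 6

Answer: 7 8 6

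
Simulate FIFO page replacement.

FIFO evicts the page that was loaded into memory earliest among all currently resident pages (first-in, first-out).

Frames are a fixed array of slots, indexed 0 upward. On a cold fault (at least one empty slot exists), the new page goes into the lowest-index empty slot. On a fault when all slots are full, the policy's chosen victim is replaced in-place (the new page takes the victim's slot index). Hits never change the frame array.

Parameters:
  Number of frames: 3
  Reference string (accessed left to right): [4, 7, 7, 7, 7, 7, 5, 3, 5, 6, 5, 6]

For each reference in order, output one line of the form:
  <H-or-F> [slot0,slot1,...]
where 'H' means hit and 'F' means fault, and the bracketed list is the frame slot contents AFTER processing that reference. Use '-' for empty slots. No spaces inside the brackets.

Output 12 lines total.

F [4,-,-]
F [4,7,-]
H [4,7,-]
H [4,7,-]
H [4,7,-]
H [4,7,-]
F [4,7,5]
F [3,7,5]
H [3,7,5]
F [3,6,5]
H [3,6,5]
H [3,6,5]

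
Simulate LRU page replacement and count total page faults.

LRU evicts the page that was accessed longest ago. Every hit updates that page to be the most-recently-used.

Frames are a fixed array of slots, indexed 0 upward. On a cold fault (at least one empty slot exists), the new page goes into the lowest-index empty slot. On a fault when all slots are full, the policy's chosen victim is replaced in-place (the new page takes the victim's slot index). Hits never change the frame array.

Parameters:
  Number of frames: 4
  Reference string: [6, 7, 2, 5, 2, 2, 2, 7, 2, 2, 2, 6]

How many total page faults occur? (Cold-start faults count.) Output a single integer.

Step 0: ref 6 → FAULT, frames=[6,-,-,-]
Step 1: ref 7 → FAULT, frames=[6,7,-,-]
Step 2: ref 2 → FAULT, frames=[6,7,2,-]
Step 3: ref 5 → FAULT, frames=[6,7,2,5]
Step 4: ref 2 → HIT, frames=[6,7,2,5]
Step 5: ref 2 → HIT, frames=[6,7,2,5]
Step 6: ref 2 → HIT, frames=[6,7,2,5]
Step 7: ref 7 → HIT, frames=[6,7,2,5]
Step 8: ref 2 → HIT, frames=[6,7,2,5]
Step 9: ref 2 → HIT, frames=[6,7,2,5]
Step 10: ref 2 → HIT, frames=[6,7,2,5]
Step 11: ref 6 → HIT, frames=[6,7,2,5]
Total faults: 4

Answer: 4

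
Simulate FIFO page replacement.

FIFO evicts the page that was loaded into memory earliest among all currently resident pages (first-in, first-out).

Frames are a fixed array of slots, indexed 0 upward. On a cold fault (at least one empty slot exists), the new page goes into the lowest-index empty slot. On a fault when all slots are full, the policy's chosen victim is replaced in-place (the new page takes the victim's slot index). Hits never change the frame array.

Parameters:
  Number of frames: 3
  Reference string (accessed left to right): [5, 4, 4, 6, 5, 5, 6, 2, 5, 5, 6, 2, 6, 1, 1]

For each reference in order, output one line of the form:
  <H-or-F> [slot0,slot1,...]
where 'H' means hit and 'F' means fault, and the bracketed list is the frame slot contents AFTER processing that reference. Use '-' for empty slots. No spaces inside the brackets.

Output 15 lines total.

F [5,-,-]
F [5,4,-]
H [5,4,-]
F [5,4,6]
H [5,4,6]
H [5,4,6]
H [5,4,6]
F [2,4,6]
F [2,5,6]
H [2,5,6]
H [2,5,6]
H [2,5,6]
H [2,5,6]
F [2,5,1]
H [2,5,1]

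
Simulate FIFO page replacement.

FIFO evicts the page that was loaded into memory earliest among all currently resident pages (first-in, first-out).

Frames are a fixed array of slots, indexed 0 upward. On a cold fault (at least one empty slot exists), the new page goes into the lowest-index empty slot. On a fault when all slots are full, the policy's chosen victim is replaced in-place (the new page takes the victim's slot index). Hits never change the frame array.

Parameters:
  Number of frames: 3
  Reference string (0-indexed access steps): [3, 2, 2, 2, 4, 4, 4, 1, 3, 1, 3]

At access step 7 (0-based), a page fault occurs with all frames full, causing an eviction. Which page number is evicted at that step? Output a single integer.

Answer: 3

Derivation:
Step 0: ref 3 -> FAULT, frames=[3,-,-]
Step 1: ref 2 -> FAULT, frames=[3,2,-]
Step 2: ref 2 -> HIT, frames=[3,2,-]
Step 3: ref 2 -> HIT, frames=[3,2,-]
Step 4: ref 4 -> FAULT, frames=[3,2,4]
Step 5: ref 4 -> HIT, frames=[3,2,4]
Step 6: ref 4 -> HIT, frames=[3,2,4]
Step 7: ref 1 -> FAULT, evict 3, frames=[1,2,4]
At step 7: evicted page 3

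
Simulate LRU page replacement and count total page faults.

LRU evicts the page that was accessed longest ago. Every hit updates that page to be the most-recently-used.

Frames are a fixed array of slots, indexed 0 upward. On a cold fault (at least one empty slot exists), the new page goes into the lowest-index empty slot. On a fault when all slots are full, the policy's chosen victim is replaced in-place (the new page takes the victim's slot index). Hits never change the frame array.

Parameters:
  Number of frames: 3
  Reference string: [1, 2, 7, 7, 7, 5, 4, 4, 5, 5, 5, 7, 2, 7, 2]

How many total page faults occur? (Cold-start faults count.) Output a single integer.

Step 0: ref 1 → FAULT, frames=[1,-,-]
Step 1: ref 2 → FAULT, frames=[1,2,-]
Step 2: ref 7 → FAULT, frames=[1,2,7]
Step 3: ref 7 → HIT, frames=[1,2,7]
Step 4: ref 7 → HIT, frames=[1,2,7]
Step 5: ref 5 → FAULT (evict 1), frames=[5,2,7]
Step 6: ref 4 → FAULT (evict 2), frames=[5,4,7]
Step 7: ref 4 → HIT, frames=[5,4,7]
Step 8: ref 5 → HIT, frames=[5,4,7]
Step 9: ref 5 → HIT, frames=[5,4,7]
Step 10: ref 5 → HIT, frames=[5,4,7]
Step 11: ref 7 → HIT, frames=[5,4,7]
Step 12: ref 2 → FAULT (evict 4), frames=[5,2,7]
Step 13: ref 7 → HIT, frames=[5,2,7]
Step 14: ref 2 → HIT, frames=[5,2,7]
Total faults: 6

Answer: 6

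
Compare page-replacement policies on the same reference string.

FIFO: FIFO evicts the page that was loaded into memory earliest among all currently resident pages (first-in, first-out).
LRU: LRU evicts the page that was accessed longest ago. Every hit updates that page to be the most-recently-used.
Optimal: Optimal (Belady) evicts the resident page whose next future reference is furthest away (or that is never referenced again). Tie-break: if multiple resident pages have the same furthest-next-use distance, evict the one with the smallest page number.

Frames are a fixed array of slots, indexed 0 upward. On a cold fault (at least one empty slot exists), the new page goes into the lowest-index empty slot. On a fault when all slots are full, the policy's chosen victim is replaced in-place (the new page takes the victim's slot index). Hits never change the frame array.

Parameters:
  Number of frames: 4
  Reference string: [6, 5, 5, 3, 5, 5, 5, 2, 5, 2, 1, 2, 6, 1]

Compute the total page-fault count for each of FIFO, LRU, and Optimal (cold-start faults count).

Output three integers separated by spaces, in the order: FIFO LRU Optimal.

Answer: 6 6 5

Derivation:
--- FIFO ---
  step 0: ref 6 -> FAULT, frames=[6,-,-,-] (faults so far: 1)
  step 1: ref 5 -> FAULT, frames=[6,5,-,-] (faults so far: 2)
  step 2: ref 5 -> HIT, frames=[6,5,-,-] (faults so far: 2)
  step 3: ref 3 -> FAULT, frames=[6,5,3,-] (faults so far: 3)
  step 4: ref 5 -> HIT, frames=[6,5,3,-] (faults so far: 3)
  step 5: ref 5 -> HIT, frames=[6,5,3,-] (faults so far: 3)
  step 6: ref 5 -> HIT, frames=[6,5,3,-] (faults so far: 3)
  step 7: ref 2 -> FAULT, frames=[6,5,3,2] (faults so far: 4)
  step 8: ref 5 -> HIT, frames=[6,5,3,2] (faults so far: 4)
  step 9: ref 2 -> HIT, frames=[6,5,3,2] (faults so far: 4)
  step 10: ref 1 -> FAULT, evict 6, frames=[1,5,3,2] (faults so far: 5)
  step 11: ref 2 -> HIT, frames=[1,5,3,2] (faults so far: 5)
  step 12: ref 6 -> FAULT, evict 5, frames=[1,6,3,2] (faults so far: 6)
  step 13: ref 1 -> HIT, frames=[1,6,3,2] (faults so far: 6)
  FIFO total faults: 6
--- LRU ---
  step 0: ref 6 -> FAULT, frames=[6,-,-,-] (faults so far: 1)
  step 1: ref 5 -> FAULT, frames=[6,5,-,-] (faults so far: 2)
  step 2: ref 5 -> HIT, frames=[6,5,-,-] (faults so far: 2)
  step 3: ref 3 -> FAULT, frames=[6,5,3,-] (faults so far: 3)
  step 4: ref 5 -> HIT, frames=[6,5,3,-] (faults so far: 3)
  step 5: ref 5 -> HIT, frames=[6,5,3,-] (faults so far: 3)
  step 6: ref 5 -> HIT, frames=[6,5,3,-] (faults so far: 3)
  step 7: ref 2 -> FAULT, frames=[6,5,3,2] (faults so far: 4)
  step 8: ref 5 -> HIT, frames=[6,5,3,2] (faults so far: 4)
  step 9: ref 2 -> HIT, frames=[6,5,3,2] (faults so far: 4)
  step 10: ref 1 -> FAULT, evict 6, frames=[1,5,3,2] (faults so far: 5)
  step 11: ref 2 -> HIT, frames=[1,5,3,2] (faults so far: 5)
  step 12: ref 6 -> FAULT, evict 3, frames=[1,5,6,2] (faults so far: 6)
  step 13: ref 1 -> HIT, frames=[1,5,6,2] (faults so far: 6)
  LRU total faults: 6
--- Optimal ---
  step 0: ref 6 -> FAULT, frames=[6,-,-,-] (faults so far: 1)
  step 1: ref 5 -> FAULT, frames=[6,5,-,-] (faults so far: 2)
  step 2: ref 5 -> HIT, frames=[6,5,-,-] (faults so far: 2)
  step 3: ref 3 -> FAULT, frames=[6,5,3,-] (faults so far: 3)
  step 4: ref 5 -> HIT, frames=[6,5,3,-] (faults so far: 3)
  step 5: ref 5 -> HIT, frames=[6,5,3,-] (faults so far: 3)
  step 6: ref 5 -> HIT, frames=[6,5,3,-] (faults so far: 3)
  step 7: ref 2 -> FAULT, frames=[6,5,3,2] (faults so far: 4)
  step 8: ref 5 -> HIT, frames=[6,5,3,2] (faults so far: 4)
  step 9: ref 2 -> HIT, frames=[6,5,3,2] (faults so far: 4)
  step 10: ref 1 -> FAULT, evict 3, frames=[6,5,1,2] (faults so far: 5)
  step 11: ref 2 -> HIT, frames=[6,5,1,2] (faults so far: 5)
  step 12: ref 6 -> HIT, frames=[6,5,1,2] (faults so far: 5)
  step 13: ref 1 -> HIT, frames=[6,5,1,2] (faults so far: 5)
  Optimal total faults: 5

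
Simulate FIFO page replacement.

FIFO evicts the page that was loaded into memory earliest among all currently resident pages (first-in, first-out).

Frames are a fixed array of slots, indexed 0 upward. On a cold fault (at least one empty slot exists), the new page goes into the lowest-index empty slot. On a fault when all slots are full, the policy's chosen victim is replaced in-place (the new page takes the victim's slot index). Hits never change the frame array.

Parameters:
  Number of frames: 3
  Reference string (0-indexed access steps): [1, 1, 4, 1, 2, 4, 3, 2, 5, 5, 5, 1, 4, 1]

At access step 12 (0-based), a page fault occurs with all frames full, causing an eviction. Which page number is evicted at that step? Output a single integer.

Answer: 3

Derivation:
Step 0: ref 1 -> FAULT, frames=[1,-,-]
Step 1: ref 1 -> HIT, frames=[1,-,-]
Step 2: ref 4 -> FAULT, frames=[1,4,-]
Step 3: ref 1 -> HIT, frames=[1,4,-]
Step 4: ref 2 -> FAULT, frames=[1,4,2]
Step 5: ref 4 -> HIT, frames=[1,4,2]
Step 6: ref 3 -> FAULT, evict 1, frames=[3,4,2]
Step 7: ref 2 -> HIT, frames=[3,4,2]
Step 8: ref 5 -> FAULT, evict 4, frames=[3,5,2]
Step 9: ref 5 -> HIT, frames=[3,5,2]
Step 10: ref 5 -> HIT, frames=[3,5,2]
Step 11: ref 1 -> FAULT, evict 2, frames=[3,5,1]
Step 12: ref 4 -> FAULT, evict 3, frames=[4,5,1]
At step 12: evicted page 3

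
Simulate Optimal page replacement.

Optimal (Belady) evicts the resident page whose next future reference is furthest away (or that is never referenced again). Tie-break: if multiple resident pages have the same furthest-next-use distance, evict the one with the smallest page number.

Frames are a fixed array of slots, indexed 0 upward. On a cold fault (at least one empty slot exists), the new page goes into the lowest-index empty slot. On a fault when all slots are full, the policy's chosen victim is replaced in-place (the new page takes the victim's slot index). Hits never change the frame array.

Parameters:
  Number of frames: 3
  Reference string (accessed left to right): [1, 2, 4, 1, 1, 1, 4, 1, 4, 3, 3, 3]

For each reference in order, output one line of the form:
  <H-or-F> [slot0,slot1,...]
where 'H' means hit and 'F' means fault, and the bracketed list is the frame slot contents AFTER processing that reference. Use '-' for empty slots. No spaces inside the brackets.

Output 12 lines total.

F [1,-,-]
F [1,2,-]
F [1,2,4]
H [1,2,4]
H [1,2,4]
H [1,2,4]
H [1,2,4]
H [1,2,4]
H [1,2,4]
F [3,2,4]
H [3,2,4]
H [3,2,4]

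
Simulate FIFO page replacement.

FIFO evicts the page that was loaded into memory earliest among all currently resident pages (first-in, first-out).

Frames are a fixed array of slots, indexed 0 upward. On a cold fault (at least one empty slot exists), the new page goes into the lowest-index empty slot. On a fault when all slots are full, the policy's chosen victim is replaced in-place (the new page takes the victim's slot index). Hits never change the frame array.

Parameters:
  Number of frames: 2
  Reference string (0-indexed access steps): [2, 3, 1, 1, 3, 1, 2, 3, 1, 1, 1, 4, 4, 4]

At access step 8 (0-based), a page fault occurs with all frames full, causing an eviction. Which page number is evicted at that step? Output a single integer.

Step 0: ref 2 -> FAULT, frames=[2,-]
Step 1: ref 3 -> FAULT, frames=[2,3]
Step 2: ref 1 -> FAULT, evict 2, frames=[1,3]
Step 3: ref 1 -> HIT, frames=[1,3]
Step 4: ref 3 -> HIT, frames=[1,3]
Step 5: ref 1 -> HIT, frames=[1,3]
Step 6: ref 2 -> FAULT, evict 3, frames=[1,2]
Step 7: ref 3 -> FAULT, evict 1, frames=[3,2]
Step 8: ref 1 -> FAULT, evict 2, frames=[3,1]
At step 8: evicted page 2

Answer: 2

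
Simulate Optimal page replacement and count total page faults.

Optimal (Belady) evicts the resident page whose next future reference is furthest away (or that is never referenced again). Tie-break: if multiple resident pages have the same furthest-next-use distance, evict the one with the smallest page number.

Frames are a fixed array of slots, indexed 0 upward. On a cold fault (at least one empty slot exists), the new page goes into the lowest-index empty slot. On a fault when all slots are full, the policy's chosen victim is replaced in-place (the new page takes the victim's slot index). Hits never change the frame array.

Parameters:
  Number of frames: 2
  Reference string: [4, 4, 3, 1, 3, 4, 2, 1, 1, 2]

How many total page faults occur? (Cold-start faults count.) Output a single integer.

Step 0: ref 4 → FAULT, frames=[4,-]
Step 1: ref 4 → HIT, frames=[4,-]
Step 2: ref 3 → FAULT, frames=[4,3]
Step 3: ref 1 → FAULT (evict 4), frames=[1,3]
Step 4: ref 3 → HIT, frames=[1,3]
Step 5: ref 4 → FAULT (evict 3), frames=[1,4]
Step 6: ref 2 → FAULT (evict 4), frames=[1,2]
Step 7: ref 1 → HIT, frames=[1,2]
Step 8: ref 1 → HIT, frames=[1,2]
Step 9: ref 2 → HIT, frames=[1,2]
Total faults: 5

Answer: 5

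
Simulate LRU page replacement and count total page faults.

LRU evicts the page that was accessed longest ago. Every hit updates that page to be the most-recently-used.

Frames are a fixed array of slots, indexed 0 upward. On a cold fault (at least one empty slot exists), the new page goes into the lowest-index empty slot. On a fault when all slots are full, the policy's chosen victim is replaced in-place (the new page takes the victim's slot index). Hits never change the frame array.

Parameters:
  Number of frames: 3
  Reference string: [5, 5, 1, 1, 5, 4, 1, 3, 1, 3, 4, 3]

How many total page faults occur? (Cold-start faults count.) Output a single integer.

Answer: 4

Derivation:
Step 0: ref 5 → FAULT, frames=[5,-,-]
Step 1: ref 5 → HIT, frames=[5,-,-]
Step 2: ref 1 → FAULT, frames=[5,1,-]
Step 3: ref 1 → HIT, frames=[5,1,-]
Step 4: ref 5 → HIT, frames=[5,1,-]
Step 5: ref 4 → FAULT, frames=[5,1,4]
Step 6: ref 1 → HIT, frames=[5,1,4]
Step 7: ref 3 → FAULT (evict 5), frames=[3,1,4]
Step 8: ref 1 → HIT, frames=[3,1,4]
Step 9: ref 3 → HIT, frames=[3,1,4]
Step 10: ref 4 → HIT, frames=[3,1,4]
Step 11: ref 3 → HIT, frames=[3,1,4]
Total faults: 4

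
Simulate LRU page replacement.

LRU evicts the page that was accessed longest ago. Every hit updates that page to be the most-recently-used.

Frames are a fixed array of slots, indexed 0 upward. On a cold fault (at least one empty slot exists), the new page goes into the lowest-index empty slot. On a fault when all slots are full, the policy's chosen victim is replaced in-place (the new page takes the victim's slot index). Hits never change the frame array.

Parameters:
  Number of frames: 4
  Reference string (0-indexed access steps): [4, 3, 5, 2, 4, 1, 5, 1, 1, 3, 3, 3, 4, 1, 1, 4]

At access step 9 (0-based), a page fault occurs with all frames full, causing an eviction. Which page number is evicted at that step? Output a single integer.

Answer: 2

Derivation:
Step 0: ref 4 -> FAULT, frames=[4,-,-,-]
Step 1: ref 3 -> FAULT, frames=[4,3,-,-]
Step 2: ref 5 -> FAULT, frames=[4,3,5,-]
Step 3: ref 2 -> FAULT, frames=[4,3,5,2]
Step 4: ref 4 -> HIT, frames=[4,3,5,2]
Step 5: ref 1 -> FAULT, evict 3, frames=[4,1,5,2]
Step 6: ref 5 -> HIT, frames=[4,1,5,2]
Step 7: ref 1 -> HIT, frames=[4,1,5,2]
Step 8: ref 1 -> HIT, frames=[4,1,5,2]
Step 9: ref 3 -> FAULT, evict 2, frames=[4,1,5,3]
At step 9: evicted page 2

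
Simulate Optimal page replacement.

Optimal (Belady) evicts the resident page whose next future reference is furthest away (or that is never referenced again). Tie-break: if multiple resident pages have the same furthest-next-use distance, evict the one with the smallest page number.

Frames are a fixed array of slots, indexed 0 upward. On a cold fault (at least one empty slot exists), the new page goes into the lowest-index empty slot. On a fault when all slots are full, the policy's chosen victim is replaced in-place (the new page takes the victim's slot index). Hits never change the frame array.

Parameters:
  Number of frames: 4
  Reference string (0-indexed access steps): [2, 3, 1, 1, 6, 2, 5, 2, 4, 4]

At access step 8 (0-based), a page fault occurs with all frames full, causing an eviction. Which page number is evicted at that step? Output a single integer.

Answer: 2

Derivation:
Step 0: ref 2 -> FAULT, frames=[2,-,-,-]
Step 1: ref 3 -> FAULT, frames=[2,3,-,-]
Step 2: ref 1 -> FAULT, frames=[2,3,1,-]
Step 3: ref 1 -> HIT, frames=[2,3,1,-]
Step 4: ref 6 -> FAULT, frames=[2,3,1,6]
Step 5: ref 2 -> HIT, frames=[2,3,1,6]
Step 6: ref 5 -> FAULT, evict 1, frames=[2,3,5,6]
Step 7: ref 2 -> HIT, frames=[2,3,5,6]
Step 8: ref 4 -> FAULT, evict 2, frames=[4,3,5,6]
At step 8: evicted page 2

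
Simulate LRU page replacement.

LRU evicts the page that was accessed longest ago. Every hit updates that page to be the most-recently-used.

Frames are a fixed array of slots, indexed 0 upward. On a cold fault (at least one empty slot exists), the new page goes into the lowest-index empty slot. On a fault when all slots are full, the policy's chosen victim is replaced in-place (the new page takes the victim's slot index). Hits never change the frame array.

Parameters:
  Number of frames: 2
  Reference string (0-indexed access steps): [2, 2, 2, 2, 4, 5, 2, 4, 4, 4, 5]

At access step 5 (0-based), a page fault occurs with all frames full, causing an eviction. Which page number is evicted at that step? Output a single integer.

Answer: 2

Derivation:
Step 0: ref 2 -> FAULT, frames=[2,-]
Step 1: ref 2 -> HIT, frames=[2,-]
Step 2: ref 2 -> HIT, frames=[2,-]
Step 3: ref 2 -> HIT, frames=[2,-]
Step 4: ref 4 -> FAULT, frames=[2,4]
Step 5: ref 5 -> FAULT, evict 2, frames=[5,4]
At step 5: evicted page 2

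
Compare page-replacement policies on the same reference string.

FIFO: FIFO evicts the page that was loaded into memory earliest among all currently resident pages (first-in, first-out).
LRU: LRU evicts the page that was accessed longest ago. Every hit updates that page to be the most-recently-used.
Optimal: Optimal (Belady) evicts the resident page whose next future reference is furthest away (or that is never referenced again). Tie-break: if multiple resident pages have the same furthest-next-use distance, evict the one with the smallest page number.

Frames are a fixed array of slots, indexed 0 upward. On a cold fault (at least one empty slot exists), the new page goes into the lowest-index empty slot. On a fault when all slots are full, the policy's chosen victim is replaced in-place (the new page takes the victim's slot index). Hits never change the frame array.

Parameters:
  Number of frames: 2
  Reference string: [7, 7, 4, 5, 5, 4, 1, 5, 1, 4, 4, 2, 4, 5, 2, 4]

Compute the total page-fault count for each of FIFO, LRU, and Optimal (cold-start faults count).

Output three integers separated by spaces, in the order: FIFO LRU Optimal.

--- FIFO ---
  step 0: ref 7 -> FAULT, frames=[7,-] (faults so far: 1)
  step 1: ref 7 -> HIT, frames=[7,-] (faults so far: 1)
  step 2: ref 4 -> FAULT, frames=[7,4] (faults so far: 2)
  step 3: ref 5 -> FAULT, evict 7, frames=[5,4] (faults so far: 3)
  step 4: ref 5 -> HIT, frames=[5,4] (faults so far: 3)
  step 5: ref 4 -> HIT, frames=[5,4] (faults so far: 3)
  step 6: ref 1 -> FAULT, evict 4, frames=[5,1] (faults so far: 4)
  step 7: ref 5 -> HIT, frames=[5,1] (faults so far: 4)
  step 8: ref 1 -> HIT, frames=[5,1] (faults so far: 4)
  step 9: ref 4 -> FAULT, evict 5, frames=[4,1] (faults so far: 5)
  step 10: ref 4 -> HIT, frames=[4,1] (faults so far: 5)
  step 11: ref 2 -> FAULT, evict 1, frames=[4,2] (faults so far: 6)
  step 12: ref 4 -> HIT, frames=[4,2] (faults so far: 6)
  step 13: ref 5 -> FAULT, evict 4, frames=[5,2] (faults so far: 7)
  step 14: ref 2 -> HIT, frames=[5,2] (faults so far: 7)
  step 15: ref 4 -> FAULT, evict 2, frames=[5,4] (faults so far: 8)
  FIFO total faults: 8
--- LRU ---
  step 0: ref 7 -> FAULT, frames=[7,-] (faults so far: 1)
  step 1: ref 7 -> HIT, frames=[7,-] (faults so far: 1)
  step 2: ref 4 -> FAULT, frames=[7,4] (faults so far: 2)
  step 3: ref 5 -> FAULT, evict 7, frames=[5,4] (faults so far: 3)
  step 4: ref 5 -> HIT, frames=[5,4] (faults so far: 3)
  step 5: ref 4 -> HIT, frames=[5,4] (faults so far: 3)
  step 6: ref 1 -> FAULT, evict 5, frames=[1,4] (faults so far: 4)
  step 7: ref 5 -> FAULT, evict 4, frames=[1,5] (faults so far: 5)
  step 8: ref 1 -> HIT, frames=[1,5] (faults so far: 5)
  step 9: ref 4 -> FAULT, evict 5, frames=[1,4] (faults so far: 6)
  step 10: ref 4 -> HIT, frames=[1,4] (faults so far: 6)
  step 11: ref 2 -> FAULT, evict 1, frames=[2,4] (faults so far: 7)
  step 12: ref 4 -> HIT, frames=[2,4] (faults so far: 7)
  step 13: ref 5 -> FAULT, evict 2, frames=[5,4] (faults so far: 8)
  step 14: ref 2 -> FAULT, evict 4, frames=[5,2] (faults so far: 9)
  step 15: ref 4 -> FAULT, evict 5, frames=[4,2] (faults so far: 10)
  LRU total faults: 10
--- Optimal ---
  step 0: ref 7 -> FAULT, frames=[7,-] (faults so far: 1)
  step 1: ref 7 -> HIT, frames=[7,-] (faults so far: 1)
  step 2: ref 4 -> FAULT, frames=[7,4] (faults so far: 2)
  step 3: ref 5 -> FAULT, evict 7, frames=[5,4] (faults so far: 3)
  step 4: ref 5 -> HIT, frames=[5,4] (faults so far: 3)
  step 5: ref 4 -> HIT, frames=[5,4] (faults so far: 3)
  step 6: ref 1 -> FAULT, evict 4, frames=[5,1] (faults so far: 4)
  step 7: ref 5 -> HIT, frames=[5,1] (faults so far: 4)
  step 8: ref 1 -> HIT, frames=[5,1] (faults so far: 4)
  step 9: ref 4 -> FAULT, evict 1, frames=[5,4] (faults so far: 5)
  step 10: ref 4 -> HIT, frames=[5,4] (faults so far: 5)
  step 11: ref 2 -> FAULT, evict 5, frames=[2,4] (faults so far: 6)
  step 12: ref 4 -> HIT, frames=[2,4] (faults so far: 6)
  step 13: ref 5 -> FAULT, evict 4, frames=[2,5] (faults so far: 7)
  step 14: ref 2 -> HIT, frames=[2,5] (faults so far: 7)
  step 15: ref 4 -> FAULT, evict 2, frames=[4,5] (faults so far: 8)
  Optimal total faults: 8

Answer: 8 10 8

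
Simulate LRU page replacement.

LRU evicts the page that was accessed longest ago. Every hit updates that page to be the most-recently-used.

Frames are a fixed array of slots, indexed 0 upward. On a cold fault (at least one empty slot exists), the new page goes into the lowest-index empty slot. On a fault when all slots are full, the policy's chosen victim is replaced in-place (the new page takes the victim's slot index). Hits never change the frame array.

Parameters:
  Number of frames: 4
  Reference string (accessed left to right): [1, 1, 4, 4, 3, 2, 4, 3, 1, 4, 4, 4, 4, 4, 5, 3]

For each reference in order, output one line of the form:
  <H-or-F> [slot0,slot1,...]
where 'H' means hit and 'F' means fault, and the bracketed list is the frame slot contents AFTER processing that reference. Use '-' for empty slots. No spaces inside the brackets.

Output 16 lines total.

F [1,-,-,-]
H [1,-,-,-]
F [1,4,-,-]
H [1,4,-,-]
F [1,4,3,-]
F [1,4,3,2]
H [1,4,3,2]
H [1,4,3,2]
H [1,4,3,2]
H [1,4,3,2]
H [1,4,3,2]
H [1,4,3,2]
H [1,4,3,2]
H [1,4,3,2]
F [1,4,3,5]
H [1,4,3,5]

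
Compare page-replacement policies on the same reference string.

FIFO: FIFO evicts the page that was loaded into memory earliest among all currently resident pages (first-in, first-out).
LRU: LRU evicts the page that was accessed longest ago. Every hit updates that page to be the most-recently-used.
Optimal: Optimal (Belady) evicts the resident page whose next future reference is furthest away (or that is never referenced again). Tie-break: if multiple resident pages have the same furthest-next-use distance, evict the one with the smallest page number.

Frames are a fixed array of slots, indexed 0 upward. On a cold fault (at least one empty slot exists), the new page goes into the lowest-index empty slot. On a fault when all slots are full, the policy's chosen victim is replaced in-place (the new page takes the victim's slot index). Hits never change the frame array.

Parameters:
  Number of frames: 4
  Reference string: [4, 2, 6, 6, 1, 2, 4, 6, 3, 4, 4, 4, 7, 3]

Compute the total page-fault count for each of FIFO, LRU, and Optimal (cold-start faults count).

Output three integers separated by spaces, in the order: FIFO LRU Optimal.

--- FIFO ---
  step 0: ref 4 -> FAULT, frames=[4,-,-,-] (faults so far: 1)
  step 1: ref 2 -> FAULT, frames=[4,2,-,-] (faults so far: 2)
  step 2: ref 6 -> FAULT, frames=[4,2,6,-] (faults so far: 3)
  step 3: ref 6 -> HIT, frames=[4,2,6,-] (faults so far: 3)
  step 4: ref 1 -> FAULT, frames=[4,2,6,1] (faults so far: 4)
  step 5: ref 2 -> HIT, frames=[4,2,6,1] (faults so far: 4)
  step 6: ref 4 -> HIT, frames=[4,2,6,1] (faults so far: 4)
  step 7: ref 6 -> HIT, frames=[4,2,6,1] (faults so far: 4)
  step 8: ref 3 -> FAULT, evict 4, frames=[3,2,6,1] (faults so far: 5)
  step 9: ref 4 -> FAULT, evict 2, frames=[3,4,6,1] (faults so far: 6)
  step 10: ref 4 -> HIT, frames=[3,4,6,1] (faults so far: 6)
  step 11: ref 4 -> HIT, frames=[3,4,6,1] (faults so far: 6)
  step 12: ref 7 -> FAULT, evict 6, frames=[3,4,7,1] (faults so far: 7)
  step 13: ref 3 -> HIT, frames=[3,4,7,1] (faults so far: 7)
  FIFO total faults: 7
--- LRU ---
  step 0: ref 4 -> FAULT, frames=[4,-,-,-] (faults so far: 1)
  step 1: ref 2 -> FAULT, frames=[4,2,-,-] (faults so far: 2)
  step 2: ref 6 -> FAULT, frames=[4,2,6,-] (faults so far: 3)
  step 3: ref 6 -> HIT, frames=[4,2,6,-] (faults so far: 3)
  step 4: ref 1 -> FAULT, frames=[4,2,6,1] (faults so far: 4)
  step 5: ref 2 -> HIT, frames=[4,2,6,1] (faults so far: 4)
  step 6: ref 4 -> HIT, frames=[4,2,6,1] (faults so far: 4)
  step 7: ref 6 -> HIT, frames=[4,2,6,1] (faults so far: 4)
  step 8: ref 3 -> FAULT, evict 1, frames=[4,2,6,3] (faults so far: 5)
  step 9: ref 4 -> HIT, frames=[4,2,6,3] (faults so far: 5)
  step 10: ref 4 -> HIT, frames=[4,2,6,3] (faults so far: 5)
  step 11: ref 4 -> HIT, frames=[4,2,6,3] (faults so far: 5)
  step 12: ref 7 -> FAULT, evict 2, frames=[4,7,6,3] (faults so far: 6)
  step 13: ref 3 -> HIT, frames=[4,7,6,3] (faults so far: 6)
  LRU total faults: 6
--- Optimal ---
  step 0: ref 4 -> FAULT, frames=[4,-,-,-] (faults so far: 1)
  step 1: ref 2 -> FAULT, frames=[4,2,-,-] (faults so far: 2)
  step 2: ref 6 -> FAULT, frames=[4,2,6,-] (faults so far: 3)
  step 3: ref 6 -> HIT, frames=[4,2,6,-] (faults so far: 3)
  step 4: ref 1 -> FAULT, frames=[4,2,6,1] (faults so far: 4)
  step 5: ref 2 -> HIT, frames=[4,2,6,1] (faults so far: 4)
  step 6: ref 4 -> HIT, frames=[4,2,6,1] (faults so far: 4)
  step 7: ref 6 -> HIT, frames=[4,2,6,1] (faults so far: 4)
  step 8: ref 3 -> FAULT, evict 1, frames=[4,2,6,3] (faults so far: 5)
  step 9: ref 4 -> HIT, frames=[4,2,6,3] (faults so far: 5)
  step 10: ref 4 -> HIT, frames=[4,2,6,3] (faults so far: 5)
  step 11: ref 4 -> HIT, frames=[4,2,6,3] (faults so far: 5)
  step 12: ref 7 -> FAULT, evict 2, frames=[4,7,6,3] (faults so far: 6)
  step 13: ref 3 -> HIT, frames=[4,7,6,3] (faults so far: 6)
  Optimal total faults: 6

Answer: 7 6 6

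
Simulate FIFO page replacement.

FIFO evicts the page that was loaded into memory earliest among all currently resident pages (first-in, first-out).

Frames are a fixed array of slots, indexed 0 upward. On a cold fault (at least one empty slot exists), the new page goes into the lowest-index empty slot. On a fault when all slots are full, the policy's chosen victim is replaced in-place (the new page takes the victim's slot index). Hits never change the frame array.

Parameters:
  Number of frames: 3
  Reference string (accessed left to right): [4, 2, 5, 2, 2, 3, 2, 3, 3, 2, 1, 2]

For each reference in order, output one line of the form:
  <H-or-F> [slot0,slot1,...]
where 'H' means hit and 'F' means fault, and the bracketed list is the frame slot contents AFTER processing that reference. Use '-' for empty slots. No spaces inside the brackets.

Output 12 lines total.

F [4,-,-]
F [4,2,-]
F [4,2,5]
H [4,2,5]
H [4,2,5]
F [3,2,5]
H [3,2,5]
H [3,2,5]
H [3,2,5]
H [3,2,5]
F [3,1,5]
F [3,1,2]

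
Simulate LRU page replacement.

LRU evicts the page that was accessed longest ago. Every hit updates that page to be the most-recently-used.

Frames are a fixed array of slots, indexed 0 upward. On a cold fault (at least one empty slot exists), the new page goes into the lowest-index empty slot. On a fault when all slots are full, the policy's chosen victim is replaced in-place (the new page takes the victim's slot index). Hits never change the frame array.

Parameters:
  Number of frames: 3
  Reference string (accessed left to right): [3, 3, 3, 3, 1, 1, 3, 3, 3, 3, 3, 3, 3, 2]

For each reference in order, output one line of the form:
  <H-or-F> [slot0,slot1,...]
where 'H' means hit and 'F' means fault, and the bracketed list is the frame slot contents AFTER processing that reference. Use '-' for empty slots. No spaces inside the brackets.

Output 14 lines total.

F [3,-,-]
H [3,-,-]
H [3,-,-]
H [3,-,-]
F [3,1,-]
H [3,1,-]
H [3,1,-]
H [3,1,-]
H [3,1,-]
H [3,1,-]
H [3,1,-]
H [3,1,-]
H [3,1,-]
F [3,1,2]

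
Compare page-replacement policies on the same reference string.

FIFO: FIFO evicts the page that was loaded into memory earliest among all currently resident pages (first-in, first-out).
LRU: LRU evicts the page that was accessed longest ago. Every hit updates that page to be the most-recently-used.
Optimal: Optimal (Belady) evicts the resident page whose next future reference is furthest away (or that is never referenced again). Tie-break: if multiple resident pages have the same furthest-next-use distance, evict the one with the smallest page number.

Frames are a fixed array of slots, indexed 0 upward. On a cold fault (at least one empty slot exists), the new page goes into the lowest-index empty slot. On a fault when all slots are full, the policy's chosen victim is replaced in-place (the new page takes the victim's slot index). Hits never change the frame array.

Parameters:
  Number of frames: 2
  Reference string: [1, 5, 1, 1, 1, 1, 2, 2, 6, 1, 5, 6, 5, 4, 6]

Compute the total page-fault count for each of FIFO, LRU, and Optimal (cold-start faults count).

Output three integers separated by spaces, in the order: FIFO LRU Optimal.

Answer: 8 9 6

Derivation:
--- FIFO ---
  step 0: ref 1 -> FAULT, frames=[1,-] (faults so far: 1)
  step 1: ref 5 -> FAULT, frames=[1,5] (faults so far: 2)
  step 2: ref 1 -> HIT, frames=[1,5] (faults so far: 2)
  step 3: ref 1 -> HIT, frames=[1,5] (faults so far: 2)
  step 4: ref 1 -> HIT, frames=[1,5] (faults so far: 2)
  step 5: ref 1 -> HIT, frames=[1,5] (faults so far: 2)
  step 6: ref 2 -> FAULT, evict 1, frames=[2,5] (faults so far: 3)
  step 7: ref 2 -> HIT, frames=[2,5] (faults so far: 3)
  step 8: ref 6 -> FAULT, evict 5, frames=[2,6] (faults so far: 4)
  step 9: ref 1 -> FAULT, evict 2, frames=[1,6] (faults so far: 5)
  step 10: ref 5 -> FAULT, evict 6, frames=[1,5] (faults so far: 6)
  step 11: ref 6 -> FAULT, evict 1, frames=[6,5] (faults so far: 7)
  step 12: ref 5 -> HIT, frames=[6,5] (faults so far: 7)
  step 13: ref 4 -> FAULT, evict 5, frames=[6,4] (faults so far: 8)
  step 14: ref 6 -> HIT, frames=[6,4] (faults so far: 8)
  FIFO total faults: 8
--- LRU ---
  step 0: ref 1 -> FAULT, frames=[1,-] (faults so far: 1)
  step 1: ref 5 -> FAULT, frames=[1,5] (faults so far: 2)
  step 2: ref 1 -> HIT, frames=[1,5] (faults so far: 2)
  step 3: ref 1 -> HIT, frames=[1,5] (faults so far: 2)
  step 4: ref 1 -> HIT, frames=[1,5] (faults so far: 2)
  step 5: ref 1 -> HIT, frames=[1,5] (faults so far: 2)
  step 6: ref 2 -> FAULT, evict 5, frames=[1,2] (faults so far: 3)
  step 7: ref 2 -> HIT, frames=[1,2] (faults so far: 3)
  step 8: ref 6 -> FAULT, evict 1, frames=[6,2] (faults so far: 4)
  step 9: ref 1 -> FAULT, evict 2, frames=[6,1] (faults so far: 5)
  step 10: ref 5 -> FAULT, evict 6, frames=[5,1] (faults so far: 6)
  step 11: ref 6 -> FAULT, evict 1, frames=[5,6] (faults so far: 7)
  step 12: ref 5 -> HIT, frames=[5,6] (faults so far: 7)
  step 13: ref 4 -> FAULT, evict 6, frames=[5,4] (faults so far: 8)
  step 14: ref 6 -> FAULT, evict 5, frames=[6,4] (faults so far: 9)
  LRU total faults: 9
--- Optimal ---
  step 0: ref 1 -> FAULT, frames=[1,-] (faults so far: 1)
  step 1: ref 5 -> FAULT, frames=[1,5] (faults so far: 2)
  step 2: ref 1 -> HIT, frames=[1,5] (faults so far: 2)
  step 3: ref 1 -> HIT, frames=[1,5] (faults so far: 2)
  step 4: ref 1 -> HIT, frames=[1,5] (faults so far: 2)
  step 5: ref 1 -> HIT, frames=[1,5] (faults so far: 2)
  step 6: ref 2 -> FAULT, evict 5, frames=[1,2] (faults so far: 3)
  step 7: ref 2 -> HIT, frames=[1,2] (faults so far: 3)
  step 8: ref 6 -> FAULT, evict 2, frames=[1,6] (faults so far: 4)
  step 9: ref 1 -> HIT, frames=[1,6] (faults so far: 4)
  step 10: ref 5 -> FAULT, evict 1, frames=[5,6] (faults so far: 5)
  step 11: ref 6 -> HIT, frames=[5,6] (faults so far: 5)
  step 12: ref 5 -> HIT, frames=[5,6] (faults so far: 5)
  step 13: ref 4 -> FAULT, evict 5, frames=[4,6] (faults so far: 6)
  step 14: ref 6 -> HIT, frames=[4,6] (faults so far: 6)
  Optimal total faults: 6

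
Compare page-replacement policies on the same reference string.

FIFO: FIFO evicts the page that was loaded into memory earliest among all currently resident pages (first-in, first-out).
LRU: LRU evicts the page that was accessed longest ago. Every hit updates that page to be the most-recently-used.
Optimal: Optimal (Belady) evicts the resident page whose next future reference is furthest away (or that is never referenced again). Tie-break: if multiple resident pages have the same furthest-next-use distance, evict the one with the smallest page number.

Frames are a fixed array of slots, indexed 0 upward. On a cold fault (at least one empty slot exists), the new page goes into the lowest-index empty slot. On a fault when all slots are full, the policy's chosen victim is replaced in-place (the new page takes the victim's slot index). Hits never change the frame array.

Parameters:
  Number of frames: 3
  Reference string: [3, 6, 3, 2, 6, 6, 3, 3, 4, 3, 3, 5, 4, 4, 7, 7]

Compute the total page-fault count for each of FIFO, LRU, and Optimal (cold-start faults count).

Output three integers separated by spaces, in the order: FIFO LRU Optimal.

Answer: 7 6 6

Derivation:
--- FIFO ---
  step 0: ref 3 -> FAULT, frames=[3,-,-] (faults so far: 1)
  step 1: ref 6 -> FAULT, frames=[3,6,-] (faults so far: 2)
  step 2: ref 3 -> HIT, frames=[3,6,-] (faults so far: 2)
  step 3: ref 2 -> FAULT, frames=[3,6,2] (faults so far: 3)
  step 4: ref 6 -> HIT, frames=[3,6,2] (faults so far: 3)
  step 5: ref 6 -> HIT, frames=[3,6,2] (faults so far: 3)
  step 6: ref 3 -> HIT, frames=[3,6,2] (faults so far: 3)
  step 7: ref 3 -> HIT, frames=[3,6,2] (faults so far: 3)
  step 8: ref 4 -> FAULT, evict 3, frames=[4,6,2] (faults so far: 4)
  step 9: ref 3 -> FAULT, evict 6, frames=[4,3,2] (faults so far: 5)
  step 10: ref 3 -> HIT, frames=[4,3,2] (faults so far: 5)
  step 11: ref 5 -> FAULT, evict 2, frames=[4,3,5] (faults so far: 6)
  step 12: ref 4 -> HIT, frames=[4,3,5] (faults so far: 6)
  step 13: ref 4 -> HIT, frames=[4,3,5] (faults so far: 6)
  step 14: ref 7 -> FAULT, evict 4, frames=[7,3,5] (faults so far: 7)
  step 15: ref 7 -> HIT, frames=[7,3,5] (faults so far: 7)
  FIFO total faults: 7
--- LRU ---
  step 0: ref 3 -> FAULT, frames=[3,-,-] (faults so far: 1)
  step 1: ref 6 -> FAULT, frames=[3,6,-] (faults so far: 2)
  step 2: ref 3 -> HIT, frames=[3,6,-] (faults so far: 2)
  step 3: ref 2 -> FAULT, frames=[3,6,2] (faults so far: 3)
  step 4: ref 6 -> HIT, frames=[3,6,2] (faults so far: 3)
  step 5: ref 6 -> HIT, frames=[3,6,2] (faults so far: 3)
  step 6: ref 3 -> HIT, frames=[3,6,2] (faults so far: 3)
  step 7: ref 3 -> HIT, frames=[3,6,2] (faults so far: 3)
  step 8: ref 4 -> FAULT, evict 2, frames=[3,6,4] (faults so far: 4)
  step 9: ref 3 -> HIT, frames=[3,6,4] (faults so far: 4)
  step 10: ref 3 -> HIT, frames=[3,6,4] (faults so far: 4)
  step 11: ref 5 -> FAULT, evict 6, frames=[3,5,4] (faults so far: 5)
  step 12: ref 4 -> HIT, frames=[3,5,4] (faults so far: 5)
  step 13: ref 4 -> HIT, frames=[3,5,4] (faults so far: 5)
  step 14: ref 7 -> FAULT, evict 3, frames=[7,5,4] (faults so far: 6)
  step 15: ref 7 -> HIT, frames=[7,5,4] (faults so far: 6)
  LRU total faults: 6
--- Optimal ---
  step 0: ref 3 -> FAULT, frames=[3,-,-] (faults so far: 1)
  step 1: ref 6 -> FAULT, frames=[3,6,-] (faults so far: 2)
  step 2: ref 3 -> HIT, frames=[3,6,-] (faults so far: 2)
  step 3: ref 2 -> FAULT, frames=[3,6,2] (faults so far: 3)
  step 4: ref 6 -> HIT, frames=[3,6,2] (faults so far: 3)
  step 5: ref 6 -> HIT, frames=[3,6,2] (faults so far: 3)
  step 6: ref 3 -> HIT, frames=[3,6,2] (faults so far: 3)
  step 7: ref 3 -> HIT, frames=[3,6,2] (faults so far: 3)
  step 8: ref 4 -> FAULT, evict 2, frames=[3,6,4] (faults so far: 4)
  step 9: ref 3 -> HIT, frames=[3,6,4] (faults so far: 4)
  step 10: ref 3 -> HIT, frames=[3,6,4] (faults so far: 4)
  step 11: ref 5 -> FAULT, evict 3, frames=[5,6,4] (faults so far: 5)
  step 12: ref 4 -> HIT, frames=[5,6,4] (faults so far: 5)
  step 13: ref 4 -> HIT, frames=[5,6,4] (faults so far: 5)
  step 14: ref 7 -> FAULT, evict 4, frames=[5,6,7] (faults so far: 6)
  step 15: ref 7 -> HIT, frames=[5,6,7] (faults so far: 6)
  Optimal total faults: 6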